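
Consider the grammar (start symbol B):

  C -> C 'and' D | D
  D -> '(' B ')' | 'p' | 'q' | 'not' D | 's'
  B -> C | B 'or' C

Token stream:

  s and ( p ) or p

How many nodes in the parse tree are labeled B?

[B [B [C [C [D s]] and [D ( [B [C [D p]]] )]]] or [C [D p]]]

3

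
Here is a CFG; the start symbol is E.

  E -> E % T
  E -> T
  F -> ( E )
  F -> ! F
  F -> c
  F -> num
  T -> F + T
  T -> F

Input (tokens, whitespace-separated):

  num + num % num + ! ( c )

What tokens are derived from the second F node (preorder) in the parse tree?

[E [E [T [F num] + [T [F num]]]] % [T [F num] + [T [F ! [F ( [E [T [F c]]] )]]]]]

num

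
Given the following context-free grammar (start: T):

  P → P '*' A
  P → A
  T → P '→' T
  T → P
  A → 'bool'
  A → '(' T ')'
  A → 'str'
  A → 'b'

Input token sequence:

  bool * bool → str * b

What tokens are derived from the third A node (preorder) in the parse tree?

str

[T [P [P [A bool]] * [A bool]] → [T [P [P [A str]] * [A b]]]]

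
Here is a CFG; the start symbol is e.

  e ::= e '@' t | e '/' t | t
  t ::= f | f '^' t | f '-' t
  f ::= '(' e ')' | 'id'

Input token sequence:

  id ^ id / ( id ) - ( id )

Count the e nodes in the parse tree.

[e [e [t [f id] ^ [t [f id]]]] / [t [f ( [e [t [f id]]] )] - [t [f ( [e [t [f id]]] )]]]]

4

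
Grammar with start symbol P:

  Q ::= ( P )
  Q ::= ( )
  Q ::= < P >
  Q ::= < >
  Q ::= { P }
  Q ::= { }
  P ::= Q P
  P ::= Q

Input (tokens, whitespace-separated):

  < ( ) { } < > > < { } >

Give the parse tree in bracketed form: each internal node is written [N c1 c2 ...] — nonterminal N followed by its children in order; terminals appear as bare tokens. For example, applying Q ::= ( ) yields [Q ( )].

P
Q P
< P > P
< Q P > P
< ( ) P > P
< ( ) Q P > P
< ( ) { } P > P
< ( ) { } Q > P
< ( ) { } < > > P
< ( ) { } < > > Q
< ( ) { } < > > < P >
< ( ) { } < > > < Q >
< ( ) { } < > > < { } >

[P [Q < [P [Q ( )] [P [Q { }] [P [Q < >]]]] >] [P [Q < [P [Q { }]] >]]]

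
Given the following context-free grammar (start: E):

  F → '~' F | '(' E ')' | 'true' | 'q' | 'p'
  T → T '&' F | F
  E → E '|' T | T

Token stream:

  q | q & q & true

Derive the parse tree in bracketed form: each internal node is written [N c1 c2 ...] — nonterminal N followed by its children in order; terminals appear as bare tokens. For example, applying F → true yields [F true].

[E [E [T [F q]]] | [T [T [T [F q]] & [F q]] & [F true]]]

E
E | T
T | T
F | T
q | T
q | T & F
q | T & F & F
q | F & F & F
q | q & F & F
q | q & q & F
q | q & q & true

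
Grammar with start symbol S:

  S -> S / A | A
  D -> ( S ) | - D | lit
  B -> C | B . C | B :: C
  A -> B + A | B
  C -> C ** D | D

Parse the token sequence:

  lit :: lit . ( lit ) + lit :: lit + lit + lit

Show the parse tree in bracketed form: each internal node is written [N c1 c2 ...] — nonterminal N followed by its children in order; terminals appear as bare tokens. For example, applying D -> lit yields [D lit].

[S [A [B [B [B [C [D lit]]] :: [C [D lit]]] . [C [D ( [S [A [B [C [D lit]]]]] )]]] + [A [B [B [C [D lit]]] :: [C [D lit]]] + [A [B [C [D lit]]] + [A [B [C [D lit]]]]]]]]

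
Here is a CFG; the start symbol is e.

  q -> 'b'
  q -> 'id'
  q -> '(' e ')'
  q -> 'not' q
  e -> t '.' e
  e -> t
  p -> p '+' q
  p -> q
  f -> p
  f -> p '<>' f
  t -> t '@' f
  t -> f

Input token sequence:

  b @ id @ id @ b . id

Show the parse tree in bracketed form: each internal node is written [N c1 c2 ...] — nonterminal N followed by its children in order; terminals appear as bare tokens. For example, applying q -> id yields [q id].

e
t . e
t @ f . e
t @ f @ f . e
t @ f @ f @ f . e
f @ f @ f @ f . e
p @ f @ f @ f . e
q @ f @ f @ f . e
b @ f @ f @ f . e
b @ p @ f @ f . e
b @ q @ f @ f . e
b @ id @ f @ f . e
b @ id @ p @ f . e
b @ id @ q @ f . e
b @ id @ id @ f . e
b @ id @ id @ p . e
b @ id @ id @ q . e
b @ id @ id @ b . e
b @ id @ id @ b . t
b @ id @ id @ b . f
b @ id @ id @ b . p
b @ id @ id @ b . q
b @ id @ id @ b . id

[e [t [t [t [t [f [p [q b]]]] @ [f [p [q id]]]] @ [f [p [q id]]]] @ [f [p [q b]]]] . [e [t [f [p [q id]]]]]]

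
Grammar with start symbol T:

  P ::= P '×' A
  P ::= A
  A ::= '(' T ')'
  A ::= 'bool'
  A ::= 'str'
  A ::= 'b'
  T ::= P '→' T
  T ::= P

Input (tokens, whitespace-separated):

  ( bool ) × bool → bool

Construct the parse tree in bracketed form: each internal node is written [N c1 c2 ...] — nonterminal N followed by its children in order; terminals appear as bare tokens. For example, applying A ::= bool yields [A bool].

T
P → T
P × A → T
A × A → T
( T ) × A → T
( P ) × A → T
( A ) × A → T
( bool ) × A → T
( bool ) × bool → T
( bool ) × bool → P
( bool ) × bool → A
( bool ) × bool → bool

[T [P [P [A ( [T [P [A bool]]] )]] × [A bool]] → [T [P [A bool]]]]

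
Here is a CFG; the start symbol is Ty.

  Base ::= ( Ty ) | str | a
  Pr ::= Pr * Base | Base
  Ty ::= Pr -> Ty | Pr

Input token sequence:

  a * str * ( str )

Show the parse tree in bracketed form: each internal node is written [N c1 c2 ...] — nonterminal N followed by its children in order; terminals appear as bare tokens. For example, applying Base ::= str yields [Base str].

[Ty [Pr [Pr [Pr [Base a]] * [Base str]] * [Base ( [Ty [Pr [Base str]]] )]]]

Ty
Pr
Pr * Base
Pr * Base * Base
Base * Base * Base
a * Base * Base
a * str * Base
a * str * ( Ty )
a * str * ( Pr )
a * str * ( Base )
a * str * ( str )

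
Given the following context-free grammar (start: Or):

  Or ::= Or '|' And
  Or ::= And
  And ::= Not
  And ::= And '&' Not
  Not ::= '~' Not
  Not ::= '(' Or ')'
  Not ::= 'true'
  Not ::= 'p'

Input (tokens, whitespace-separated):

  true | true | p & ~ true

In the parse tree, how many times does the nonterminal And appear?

[Or [Or [Or [And [Not true]]] | [And [Not true]]] | [And [And [Not p]] & [Not ~ [Not true]]]]

4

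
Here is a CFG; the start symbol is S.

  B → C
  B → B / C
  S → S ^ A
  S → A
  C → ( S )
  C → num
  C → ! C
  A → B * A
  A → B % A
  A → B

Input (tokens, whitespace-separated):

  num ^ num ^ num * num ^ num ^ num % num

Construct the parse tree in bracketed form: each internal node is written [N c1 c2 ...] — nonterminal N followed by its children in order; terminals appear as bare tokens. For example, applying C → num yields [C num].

[S [S [S [S [S [A [B [C num]]]] ^ [A [B [C num]]]] ^ [A [B [C num]] * [A [B [C num]]]]] ^ [A [B [C num]]]] ^ [A [B [C num]] % [A [B [C num]]]]]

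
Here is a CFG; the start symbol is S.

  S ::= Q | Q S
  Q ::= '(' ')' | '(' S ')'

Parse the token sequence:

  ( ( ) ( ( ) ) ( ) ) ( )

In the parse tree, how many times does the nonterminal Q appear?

[S [Q ( [S [Q ( )] [S [Q ( [S [Q ( )]] )] [S [Q ( )]]]] )] [S [Q ( )]]]

6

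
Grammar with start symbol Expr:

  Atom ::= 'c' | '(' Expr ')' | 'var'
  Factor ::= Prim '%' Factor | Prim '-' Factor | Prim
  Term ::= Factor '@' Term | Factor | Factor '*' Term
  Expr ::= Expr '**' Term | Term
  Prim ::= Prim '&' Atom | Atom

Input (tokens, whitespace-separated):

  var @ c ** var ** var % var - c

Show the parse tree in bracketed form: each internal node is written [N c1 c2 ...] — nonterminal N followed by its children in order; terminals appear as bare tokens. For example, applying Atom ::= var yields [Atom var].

[Expr [Expr [Expr [Term [Factor [Prim [Atom var]]] @ [Term [Factor [Prim [Atom c]]]]]] ** [Term [Factor [Prim [Atom var]]]]] ** [Term [Factor [Prim [Atom var]] % [Factor [Prim [Atom var]] - [Factor [Prim [Atom c]]]]]]]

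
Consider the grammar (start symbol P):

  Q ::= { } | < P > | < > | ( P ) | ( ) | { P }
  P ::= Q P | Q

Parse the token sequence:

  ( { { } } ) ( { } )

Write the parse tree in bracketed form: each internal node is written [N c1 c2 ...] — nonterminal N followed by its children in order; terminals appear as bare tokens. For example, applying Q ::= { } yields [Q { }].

[P [Q ( [P [Q { [P [Q { }]] }]] )] [P [Q ( [P [Q { }]] )]]]

P
Q P
( P ) P
( Q ) P
( { P } ) P
( { Q } ) P
( { { } } ) P
( { { } } ) Q
( { { } } ) ( P )
( { { } } ) ( Q )
( { { } } ) ( { } )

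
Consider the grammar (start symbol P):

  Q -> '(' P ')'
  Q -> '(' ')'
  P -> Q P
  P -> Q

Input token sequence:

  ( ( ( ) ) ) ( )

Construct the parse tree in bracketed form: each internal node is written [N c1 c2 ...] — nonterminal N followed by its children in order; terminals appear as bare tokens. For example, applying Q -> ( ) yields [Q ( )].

[P [Q ( [P [Q ( [P [Q ( )]] )]] )] [P [Q ( )]]]

P
Q P
( P ) P
( Q ) P
( ( P ) ) P
( ( Q ) ) P
( ( ( ) ) ) P
( ( ( ) ) ) Q
( ( ( ) ) ) ( )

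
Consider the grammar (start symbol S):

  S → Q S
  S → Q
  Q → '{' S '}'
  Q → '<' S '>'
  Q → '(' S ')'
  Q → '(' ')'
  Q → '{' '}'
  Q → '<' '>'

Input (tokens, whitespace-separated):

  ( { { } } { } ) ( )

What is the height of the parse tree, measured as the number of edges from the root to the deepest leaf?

[S [Q ( [S [Q { [S [Q { }]] }] [S [Q { }]]] )] [S [Q ( )]]]

6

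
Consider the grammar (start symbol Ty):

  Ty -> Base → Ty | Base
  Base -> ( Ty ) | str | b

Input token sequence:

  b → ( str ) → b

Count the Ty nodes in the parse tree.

4

[Ty [Base b] → [Ty [Base ( [Ty [Base str]] )] → [Ty [Base b]]]]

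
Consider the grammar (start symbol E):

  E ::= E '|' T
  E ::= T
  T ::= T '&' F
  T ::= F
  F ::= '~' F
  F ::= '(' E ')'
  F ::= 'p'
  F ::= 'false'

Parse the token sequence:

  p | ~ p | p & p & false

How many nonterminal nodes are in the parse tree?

[E [E [E [T [F p]]] | [T [F ~ [F p]]]] | [T [T [T [F p]] & [F p]] & [F false]]]

14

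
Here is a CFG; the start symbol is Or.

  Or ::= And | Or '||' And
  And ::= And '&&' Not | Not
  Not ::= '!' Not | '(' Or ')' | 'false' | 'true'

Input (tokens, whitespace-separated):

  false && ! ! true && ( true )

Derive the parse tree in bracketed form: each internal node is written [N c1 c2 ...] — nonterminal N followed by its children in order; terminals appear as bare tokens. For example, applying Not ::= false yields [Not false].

[Or [And [And [And [Not false]] && [Not ! [Not ! [Not true]]]] && [Not ( [Or [And [Not true]]] )]]]

Or
And
And && Not
And && Not && Not
Not && Not && Not
false && Not && Not
false && ! Not && Not
false && ! ! Not && Not
false && ! ! true && Not
false && ! ! true && ( Or )
false && ! ! true && ( And )
false && ! ! true && ( Not )
false && ! ! true && ( true )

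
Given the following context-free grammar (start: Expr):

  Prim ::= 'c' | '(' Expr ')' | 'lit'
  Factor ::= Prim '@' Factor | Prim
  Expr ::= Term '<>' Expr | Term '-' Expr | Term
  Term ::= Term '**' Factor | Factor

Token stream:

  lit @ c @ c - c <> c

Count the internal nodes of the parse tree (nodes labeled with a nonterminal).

16

[Expr [Term [Factor [Prim lit] @ [Factor [Prim c] @ [Factor [Prim c]]]]] - [Expr [Term [Factor [Prim c]]] <> [Expr [Term [Factor [Prim c]]]]]]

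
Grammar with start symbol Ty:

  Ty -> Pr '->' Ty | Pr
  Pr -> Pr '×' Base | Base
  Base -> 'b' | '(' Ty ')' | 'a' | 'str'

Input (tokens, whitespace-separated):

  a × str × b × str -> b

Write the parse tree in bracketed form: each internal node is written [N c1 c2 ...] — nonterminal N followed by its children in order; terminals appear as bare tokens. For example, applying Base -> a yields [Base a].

Ty
Pr -> Ty
Pr × Base -> Ty
Pr × Base × Base -> Ty
Pr × Base × Base × Base -> Ty
Base × Base × Base × Base -> Ty
a × Base × Base × Base -> Ty
a × str × Base × Base -> Ty
a × str × b × Base -> Ty
a × str × b × str -> Ty
a × str × b × str -> Pr
a × str × b × str -> Base
a × str × b × str -> b

[Ty [Pr [Pr [Pr [Pr [Base a]] × [Base str]] × [Base b]] × [Base str]] -> [Ty [Pr [Base b]]]]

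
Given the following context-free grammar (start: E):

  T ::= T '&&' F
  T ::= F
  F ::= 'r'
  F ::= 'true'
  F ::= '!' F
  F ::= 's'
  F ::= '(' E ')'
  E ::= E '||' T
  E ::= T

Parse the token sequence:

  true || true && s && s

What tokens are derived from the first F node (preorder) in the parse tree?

[E [E [T [F true]]] || [T [T [T [F true]] && [F s]] && [F s]]]

true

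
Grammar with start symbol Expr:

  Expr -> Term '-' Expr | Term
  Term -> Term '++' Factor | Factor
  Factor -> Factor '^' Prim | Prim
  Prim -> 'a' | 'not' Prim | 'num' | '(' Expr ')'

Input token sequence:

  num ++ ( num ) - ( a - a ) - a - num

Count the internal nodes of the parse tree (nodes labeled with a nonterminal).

31

[Expr [Term [Term [Factor [Prim num]]] ++ [Factor [Prim ( [Expr [Term [Factor [Prim num]]]] )]]] - [Expr [Term [Factor [Prim ( [Expr [Term [Factor [Prim a]]] - [Expr [Term [Factor [Prim a]]]]] )]]] - [Expr [Term [Factor [Prim a]]] - [Expr [Term [Factor [Prim num]]]]]]]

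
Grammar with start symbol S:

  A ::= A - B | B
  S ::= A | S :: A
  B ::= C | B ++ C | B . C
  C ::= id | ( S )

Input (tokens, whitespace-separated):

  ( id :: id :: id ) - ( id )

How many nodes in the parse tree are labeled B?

6

[S [A [A [B [C ( [S [S [S [A [B [C id]]]] :: [A [B [C id]]]] :: [A [B [C id]]]] )]]] - [B [C ( [S [A [B [C id]]]] )]]]]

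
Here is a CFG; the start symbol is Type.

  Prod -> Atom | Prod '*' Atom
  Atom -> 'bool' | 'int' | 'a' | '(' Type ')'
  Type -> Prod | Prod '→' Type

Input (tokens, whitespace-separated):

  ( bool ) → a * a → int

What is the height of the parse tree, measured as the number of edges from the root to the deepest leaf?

6

[Type [Prod [Atom ( [Type [Prod [Atom bool]]] )]] → [Type [Prod [Prod [Atom a]] * [Atom a]] → [Type [Prod [Atom int]]]]]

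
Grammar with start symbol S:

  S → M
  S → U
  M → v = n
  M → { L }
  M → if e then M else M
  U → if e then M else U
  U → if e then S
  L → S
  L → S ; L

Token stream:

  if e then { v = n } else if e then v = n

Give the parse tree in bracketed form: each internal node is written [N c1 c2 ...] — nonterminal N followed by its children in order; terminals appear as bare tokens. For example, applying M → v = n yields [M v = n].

S
U
if e then M else U
if e then { L } else U
if e then { S } else U
if e then { M } else U
if e then { v = n } else U
if e then { v = n } else if e then S
if e then { v = n } else if e then M
if e then { v = n } else if e then v = n

[S [U if e then [M { [L [S [M v = n]]] }] else [U if e then [S [M v = n]]]]]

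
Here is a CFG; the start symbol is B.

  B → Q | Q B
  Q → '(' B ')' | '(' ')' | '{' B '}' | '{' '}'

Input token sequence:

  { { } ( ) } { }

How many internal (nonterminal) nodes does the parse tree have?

[B [Q { [B [Q { }] [B [Q ( )]]] }] [B [Q { }]]]

8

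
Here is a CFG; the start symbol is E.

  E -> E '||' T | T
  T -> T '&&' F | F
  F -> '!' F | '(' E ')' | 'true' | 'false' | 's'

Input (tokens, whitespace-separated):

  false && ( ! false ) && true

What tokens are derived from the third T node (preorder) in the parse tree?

false

[E [T [T [T [F false]] && [F ( [E [T [F ! [F false]]]] )]] && [F true]]]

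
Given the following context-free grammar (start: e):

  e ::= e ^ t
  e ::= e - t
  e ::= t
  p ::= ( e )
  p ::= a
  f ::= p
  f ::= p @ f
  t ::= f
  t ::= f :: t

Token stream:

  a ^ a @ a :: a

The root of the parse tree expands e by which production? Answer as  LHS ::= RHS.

e ::= e ^ t

[e [e [t [f [p a]]]] ^ [t [f [p a] @ [f [p a]]] :: [t [f [p a]]]]]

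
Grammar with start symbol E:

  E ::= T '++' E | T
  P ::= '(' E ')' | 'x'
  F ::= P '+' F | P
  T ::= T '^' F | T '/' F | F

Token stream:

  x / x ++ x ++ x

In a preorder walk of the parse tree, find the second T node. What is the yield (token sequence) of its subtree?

x

[E [T [T [F [P x]]] / [F [P x]]] ++ [E [T [F [P x]]] ++ [E [T [F [P x]]]]]]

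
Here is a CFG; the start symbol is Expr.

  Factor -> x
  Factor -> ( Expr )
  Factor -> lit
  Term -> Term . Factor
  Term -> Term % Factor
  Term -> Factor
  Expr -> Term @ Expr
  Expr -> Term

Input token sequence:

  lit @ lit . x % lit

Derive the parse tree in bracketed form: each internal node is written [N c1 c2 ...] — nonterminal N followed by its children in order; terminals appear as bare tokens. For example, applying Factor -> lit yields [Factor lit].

Expr
Term @ Expr
Factor @ Expr
lit @ Expr
lit @ Term
lit @ Term % Factor
lit @ Term . Factor % Factor
lit @ Factor . Factor % Factor
lit @ lit . Factor % Factor
lit @ lit . x % Factor
lit @ lit . x % lit

[Expr [Term [Factor lit]] @ [Expr [Term [Term [Term [Factor lit]] . [Factor x]] % [Factor lit]]]]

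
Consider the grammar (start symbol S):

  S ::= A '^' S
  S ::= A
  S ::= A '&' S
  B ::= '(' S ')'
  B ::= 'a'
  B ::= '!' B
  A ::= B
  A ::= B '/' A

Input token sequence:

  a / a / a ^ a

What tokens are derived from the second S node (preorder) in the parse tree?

[S [A [B a] / [A [B a] / [A [B a]]]] ^ [S [A [B a]]]]

a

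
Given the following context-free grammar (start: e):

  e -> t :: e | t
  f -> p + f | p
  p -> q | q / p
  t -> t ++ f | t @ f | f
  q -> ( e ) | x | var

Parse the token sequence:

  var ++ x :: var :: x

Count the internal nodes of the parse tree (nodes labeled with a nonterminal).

[e [t [t [f [p [q var]]]] ++ [f [p [q x]]]] :: [e [t [f [p [q var]]]] :: [e [t [f [p [q x]]]]]]]

19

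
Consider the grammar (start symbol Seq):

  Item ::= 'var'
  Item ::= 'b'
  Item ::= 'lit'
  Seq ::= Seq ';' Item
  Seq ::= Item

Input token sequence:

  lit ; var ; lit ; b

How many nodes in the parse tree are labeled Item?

[Seq [Seq [Seq [Seq [Item lit]] ; [Item var]] ; [Item lit]] ; [Item b]]

4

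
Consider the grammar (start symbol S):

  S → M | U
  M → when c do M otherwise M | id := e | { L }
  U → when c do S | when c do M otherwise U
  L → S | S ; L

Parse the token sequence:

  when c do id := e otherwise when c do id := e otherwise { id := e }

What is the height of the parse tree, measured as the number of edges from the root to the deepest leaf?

[S [M when c do [M id := e] otherwise [M when c do [M id := e] otherwise [M { [L [S [M id := e]]] }]]]]

7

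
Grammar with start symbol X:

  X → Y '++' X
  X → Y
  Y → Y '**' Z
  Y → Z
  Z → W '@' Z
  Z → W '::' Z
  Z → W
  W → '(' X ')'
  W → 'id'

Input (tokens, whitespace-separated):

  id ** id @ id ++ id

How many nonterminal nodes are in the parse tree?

13

[X [Y [Y [Z [W id]]] ** [Z [W id] @ [Z [W id]]]] ++ [X [Y [Z [W id]]]]]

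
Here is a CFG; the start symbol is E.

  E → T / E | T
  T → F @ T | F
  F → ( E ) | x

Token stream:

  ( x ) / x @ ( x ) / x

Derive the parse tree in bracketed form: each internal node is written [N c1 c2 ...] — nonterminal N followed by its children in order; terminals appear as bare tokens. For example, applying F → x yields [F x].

E
T / E
F / E
( E ) / E
( T ) / E
( F ) / E
( x ) / E
( x ) / T / E
( x ) / F @ T / E
( x ) / x @ T / E
( x ) / x @ F / E
( x ) / x @ ( E ) / E
( x ) / x @ ( T ) / E
( x ) / x @ ( F ) / E
( x ) / x @ ( x ) / E
( x ) / x @ ( x ) / T
( x ) / x @ ( x ) / F
( x ) / x @ ( x ) / x

[E [T [F ( [E [T [F x]]] )]] / [E [T [F x] @ [T [F ( [E [T [F x]]] )]]] / [E [T [F x]]]]]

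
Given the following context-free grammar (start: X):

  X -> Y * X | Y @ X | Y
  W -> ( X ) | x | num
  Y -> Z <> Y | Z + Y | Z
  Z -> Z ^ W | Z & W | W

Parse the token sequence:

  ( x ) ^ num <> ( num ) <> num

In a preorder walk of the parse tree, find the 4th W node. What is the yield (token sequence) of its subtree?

[X [Y [Z [Z [W ( [X [Y [Z [W x]]]] )]] ^ [W num]] <> [Y [Z [W ( [X [Y [Z [W num]]]] )]] <> [Y [Z [W num]]]]]]

( num )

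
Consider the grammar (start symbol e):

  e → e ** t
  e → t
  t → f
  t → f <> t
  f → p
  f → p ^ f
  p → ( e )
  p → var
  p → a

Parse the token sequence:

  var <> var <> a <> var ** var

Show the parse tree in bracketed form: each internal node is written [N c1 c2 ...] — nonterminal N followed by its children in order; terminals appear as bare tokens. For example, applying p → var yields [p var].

[e [e [t [f [p var]] <> [t [f [p var]] <> [t [f [p a]] <> [t [f [p var]]]]]]] ** [t [f [p var]]]]

e
e ** t
t ** t
f <> t ** t
p <> t ** t
var <> t ** t
var <> f <> t ** t
var <> p <> t ** t
var <> var <> t ** t
var <> var <> f <> t ** t
var <> var <> p <> t ** t
var <> var <> a <> t ** t
var <> var <> a <> f ** t
var <> var <> a <> p ** t
var <> var <> a <> var ** t
var <> var <> a <> var ** f
var <> var <> a <> var ** p
var <> var <> a <> var ** var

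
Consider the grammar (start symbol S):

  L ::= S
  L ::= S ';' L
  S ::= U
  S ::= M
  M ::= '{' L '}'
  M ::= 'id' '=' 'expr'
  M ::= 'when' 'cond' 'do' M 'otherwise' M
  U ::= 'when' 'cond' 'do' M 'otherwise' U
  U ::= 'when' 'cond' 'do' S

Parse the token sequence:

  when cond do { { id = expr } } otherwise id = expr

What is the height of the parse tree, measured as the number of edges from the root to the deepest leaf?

[S [M when cond do [M { [L [S [M { [L [S [M id = expr]]] }]]] }] otherwise [M id = expr]]]

9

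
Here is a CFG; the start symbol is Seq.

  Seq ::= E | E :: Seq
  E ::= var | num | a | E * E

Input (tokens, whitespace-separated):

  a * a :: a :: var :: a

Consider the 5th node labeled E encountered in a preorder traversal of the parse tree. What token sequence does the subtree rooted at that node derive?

var

[Seq [E [E a] * [E a]] :: [Seq [E a] :: [Seq [E var] :: [Seq [E a]]]]]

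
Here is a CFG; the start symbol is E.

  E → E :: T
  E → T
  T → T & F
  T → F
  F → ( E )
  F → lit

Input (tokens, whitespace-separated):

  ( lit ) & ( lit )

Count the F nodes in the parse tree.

4

[E [T [T [F ( [E [T [F lit]]] )]] & [F ( [E [T [F lit]]] )]]]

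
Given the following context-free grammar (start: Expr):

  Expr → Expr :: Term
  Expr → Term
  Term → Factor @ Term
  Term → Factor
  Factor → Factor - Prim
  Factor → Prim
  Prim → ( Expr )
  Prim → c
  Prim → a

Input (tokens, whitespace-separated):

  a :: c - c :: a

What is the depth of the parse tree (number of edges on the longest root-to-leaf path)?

6

[Expr [Expr [Expr [Term [Factor [Prim a]]]] :: [Term [Factor [Factor [Prim c]] - [Prim c]]]] :: [Term [Factor [Prim a]]]]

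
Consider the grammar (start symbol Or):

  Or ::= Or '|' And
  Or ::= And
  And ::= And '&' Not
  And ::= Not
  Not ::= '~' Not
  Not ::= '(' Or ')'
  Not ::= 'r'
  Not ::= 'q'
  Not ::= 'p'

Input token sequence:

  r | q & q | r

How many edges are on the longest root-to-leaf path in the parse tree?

[Or [Or [Or [And [Not r]]] | [And [And [Not q]] & [Not q]]] | [And [Not r]]]

5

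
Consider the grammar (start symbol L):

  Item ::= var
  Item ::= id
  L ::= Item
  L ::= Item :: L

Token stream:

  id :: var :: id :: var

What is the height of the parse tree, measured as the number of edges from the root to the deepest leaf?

5

[L [Item id] :: [L [Item var] :: [L [Item id] :: [L [Item var]]]]]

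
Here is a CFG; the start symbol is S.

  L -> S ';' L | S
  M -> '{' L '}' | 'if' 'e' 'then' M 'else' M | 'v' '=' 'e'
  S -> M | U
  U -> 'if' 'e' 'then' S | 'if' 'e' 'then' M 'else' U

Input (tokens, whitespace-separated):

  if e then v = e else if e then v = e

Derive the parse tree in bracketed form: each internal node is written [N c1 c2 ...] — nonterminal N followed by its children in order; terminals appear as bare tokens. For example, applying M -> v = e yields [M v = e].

[S [U if e then [M v = e] else [U if e then [S [M v = e]]]]]

S
U
if e then M else U
if e then v = e else U
if e then v = e else if e then S
if e then v = e else if e then M
if e then v = e else if e then v = e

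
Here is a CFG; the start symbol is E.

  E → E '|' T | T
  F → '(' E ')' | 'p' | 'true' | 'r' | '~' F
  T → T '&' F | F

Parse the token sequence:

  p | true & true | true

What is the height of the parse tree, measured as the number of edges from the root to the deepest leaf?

5

[E [E [E [T [F p]]] | [T [T [F true]] & [F true]]] | [T [F true]]]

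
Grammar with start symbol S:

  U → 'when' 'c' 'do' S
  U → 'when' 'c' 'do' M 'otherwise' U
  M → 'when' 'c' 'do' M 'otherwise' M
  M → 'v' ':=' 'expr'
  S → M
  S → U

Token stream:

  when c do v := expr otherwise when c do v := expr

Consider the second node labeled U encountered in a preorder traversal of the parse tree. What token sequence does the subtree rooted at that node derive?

when c do v := expr

[S [U when c do [M v := expr] otherwise [U when c do [S [M v := expr]]]]]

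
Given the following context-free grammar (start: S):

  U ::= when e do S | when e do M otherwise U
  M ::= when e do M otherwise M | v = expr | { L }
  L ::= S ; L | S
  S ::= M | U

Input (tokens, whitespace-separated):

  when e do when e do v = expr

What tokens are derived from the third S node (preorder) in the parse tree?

v = expr

[S [U when e do [S [U when e do [S [M v = expr]]]]]]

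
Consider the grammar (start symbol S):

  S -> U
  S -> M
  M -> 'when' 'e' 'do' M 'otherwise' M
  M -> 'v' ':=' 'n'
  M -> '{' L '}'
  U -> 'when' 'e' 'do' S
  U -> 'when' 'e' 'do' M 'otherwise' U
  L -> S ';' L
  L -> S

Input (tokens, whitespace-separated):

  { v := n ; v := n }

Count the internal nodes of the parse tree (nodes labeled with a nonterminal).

8

[S [M { [L [S [M v := n]] ; [L [S [M v := n]]]] }]]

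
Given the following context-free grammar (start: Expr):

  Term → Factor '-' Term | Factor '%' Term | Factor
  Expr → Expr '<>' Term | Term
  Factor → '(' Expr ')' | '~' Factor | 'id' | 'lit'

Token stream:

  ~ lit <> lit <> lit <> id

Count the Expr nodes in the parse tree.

[Expr [Expr [Expr [Expr [Term [Factor ~ [Factor lit]]]] <> [Term [Factor lit]]] <> [Term [Factor lit]]] <> [Term [Factor id]]]

4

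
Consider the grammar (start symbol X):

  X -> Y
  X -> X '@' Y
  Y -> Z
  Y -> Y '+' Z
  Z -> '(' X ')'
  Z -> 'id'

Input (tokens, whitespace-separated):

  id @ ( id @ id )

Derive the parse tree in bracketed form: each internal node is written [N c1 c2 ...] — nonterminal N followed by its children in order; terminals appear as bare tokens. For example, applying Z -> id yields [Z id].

[X [X [Y [Z id]]] @ [Y [Z ( [X [X [Y [Z id]]] @ [Y [Z id]]] )]]]

X
X @ Y
Y @ Y
Z @ Y
id @ Y
id @ Z
id @ ( X )
id @ ( X @ Y )
id @ ( Y @ Y )
id @ ( Z @ Y )
id @ ( id @ Y )
id @ ( id @ Z )
id @ ( id @ id )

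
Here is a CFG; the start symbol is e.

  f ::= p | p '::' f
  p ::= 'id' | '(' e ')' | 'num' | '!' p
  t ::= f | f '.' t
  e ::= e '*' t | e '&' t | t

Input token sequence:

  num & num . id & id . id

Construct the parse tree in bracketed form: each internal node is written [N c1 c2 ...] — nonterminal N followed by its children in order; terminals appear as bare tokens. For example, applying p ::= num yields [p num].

[e [e [e [t [f [p num]]]] & [t [f [p num]] . [t [f [p id]]]]] & [t [f [p id]] . [t [f [p id]]]]]

e
e & t
e & t & t
t & t & t
f & t & t
p & t & t
num & t & t
num & f . t & t
num & p . t & t
num & num . t & t
num & num . f & t
num & num . p & t
num & num . id & t
num & num . id & f . t
num & num . id & p . t
num & num . id & id . t
num & num . id & id . f
num & num . id & id . p
num & num . id & id . id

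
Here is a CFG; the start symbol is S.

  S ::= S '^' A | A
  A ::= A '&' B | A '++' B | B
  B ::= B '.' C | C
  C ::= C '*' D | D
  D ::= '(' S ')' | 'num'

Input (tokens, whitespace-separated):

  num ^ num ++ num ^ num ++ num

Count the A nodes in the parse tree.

5

[S [S [S [A [B [C [D num]]]]] ^ [A [A [B [C [D num]]]] ++ [B [C [D num]]]]] ^ [A [A [B [C [D num]]]] ++ [B [C [D num]]]]]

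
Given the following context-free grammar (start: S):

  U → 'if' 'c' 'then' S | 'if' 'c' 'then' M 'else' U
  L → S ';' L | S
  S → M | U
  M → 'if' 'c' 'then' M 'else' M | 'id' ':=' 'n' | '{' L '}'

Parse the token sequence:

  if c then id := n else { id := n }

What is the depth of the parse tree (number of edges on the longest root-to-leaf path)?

[S [M if c then [M id := n] else [M { [L [S [M id := n]]] }]]]

6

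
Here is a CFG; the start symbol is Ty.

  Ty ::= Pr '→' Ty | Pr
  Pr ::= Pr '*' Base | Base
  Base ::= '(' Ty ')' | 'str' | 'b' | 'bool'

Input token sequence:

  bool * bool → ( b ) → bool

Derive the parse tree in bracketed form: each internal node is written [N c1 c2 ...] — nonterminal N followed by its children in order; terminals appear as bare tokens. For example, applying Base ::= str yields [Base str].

Ty
Pr → Ty
Pr * Base → Ty
Base * Base → Ty
bool * Base → Ty
bool * bool → Ty
bool * bool → Pr → Ty
bool * bool → Base → Ty
bool * bool → ( Ty ) → Ty
bool * bool → ( Pr ) → Ty
bool * bool → ( Base ) → Ty
bool * bool → ( b ) → Ty
bool * bool → ( b ) → Pr
bool * bool → ( b ) → Base
bool * bool → ( b ) → bool

[Ty [Pr [Pr [Base bool]] * [Base bool]] → [Ty [Pr [Base ( [Ty [Pr [Base b]]] )]] → [Ty [Pr [Base bool]]]]]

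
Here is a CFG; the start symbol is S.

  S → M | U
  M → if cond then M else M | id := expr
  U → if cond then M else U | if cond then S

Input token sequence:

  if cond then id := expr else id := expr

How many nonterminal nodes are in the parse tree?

4

[S [M if cond then [M id := expr] else [M id := expr]]]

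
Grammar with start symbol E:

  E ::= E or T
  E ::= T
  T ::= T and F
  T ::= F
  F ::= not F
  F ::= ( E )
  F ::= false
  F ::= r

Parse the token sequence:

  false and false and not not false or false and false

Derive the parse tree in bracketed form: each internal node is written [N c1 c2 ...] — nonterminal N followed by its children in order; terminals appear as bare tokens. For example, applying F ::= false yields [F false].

E
E or T
T or T
T and F or T
T and F and F or T
F and F and F or T
false and F and F or T
false and false and F or T
false and false and not F or T
false and false and not not F or T
false and false and not not false or T
false and false and not not false or T and F
false and false and not not false or F and F
false and false and not not false or false and F
false and false and not not false or false and false

[E [E [T [T [T [F false]] and [F false]] and [F not [F not [F false]]]]] or [T [T [F false]] and [F false]]]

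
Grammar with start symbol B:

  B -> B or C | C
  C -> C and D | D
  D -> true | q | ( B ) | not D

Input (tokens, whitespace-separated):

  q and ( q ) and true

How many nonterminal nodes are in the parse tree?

10

[B [C [C [C [D q]] and [D ( [B [C [D q]]] )]] and [D true]]]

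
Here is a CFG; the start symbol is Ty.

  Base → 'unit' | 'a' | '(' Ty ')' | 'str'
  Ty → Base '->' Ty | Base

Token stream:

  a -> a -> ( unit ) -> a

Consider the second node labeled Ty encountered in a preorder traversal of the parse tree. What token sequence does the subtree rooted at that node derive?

[Ty [Base a] -> [Ty [Base a] -> [Ty [Base ( [Ty [Base unit]] )] -> [Ty [Base a]]]]]

a -> ( unit ) -> a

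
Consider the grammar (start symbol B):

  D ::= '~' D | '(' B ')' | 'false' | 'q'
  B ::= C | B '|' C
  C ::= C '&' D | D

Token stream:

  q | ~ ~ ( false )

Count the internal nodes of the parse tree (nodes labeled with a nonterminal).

11

[B [B [C [D q]]] | [C [D ~ [D ~ [D ( [B [C [D false]]] )]]]]]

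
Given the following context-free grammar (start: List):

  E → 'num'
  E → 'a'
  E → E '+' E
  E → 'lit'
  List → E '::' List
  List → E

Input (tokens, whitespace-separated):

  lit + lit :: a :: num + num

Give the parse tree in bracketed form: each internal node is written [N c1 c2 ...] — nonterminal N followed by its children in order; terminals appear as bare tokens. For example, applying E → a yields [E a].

[List [E [E lit] + [E lit]] :: [List [E a] :: [List [E [E num] + [E num]]]]]

List
E :: List
E + E :: List
lit + E :: List
lit + lit :: List
lit + lit :: E :: List
lit + lit :: a :: List
lit + lit :: a :: E
lit + lit :: a :: E + E
lit + lit :: a :: num + E
lit + lit :: a :: num + num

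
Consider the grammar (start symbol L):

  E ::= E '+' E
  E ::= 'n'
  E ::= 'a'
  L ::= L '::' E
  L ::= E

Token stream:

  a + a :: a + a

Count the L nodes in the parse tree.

[L [L [E [E a] + [E a]]] :: [E [E a] + [E a]]]

2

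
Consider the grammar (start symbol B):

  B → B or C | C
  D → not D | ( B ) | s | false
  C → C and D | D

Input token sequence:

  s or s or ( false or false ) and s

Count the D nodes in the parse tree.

6

[B [B [B [C [D s]]] or [C [D s]]] or [C [C [D ( [B [B [C [D false]]] or [C [D false]]] )]] and [D s]]]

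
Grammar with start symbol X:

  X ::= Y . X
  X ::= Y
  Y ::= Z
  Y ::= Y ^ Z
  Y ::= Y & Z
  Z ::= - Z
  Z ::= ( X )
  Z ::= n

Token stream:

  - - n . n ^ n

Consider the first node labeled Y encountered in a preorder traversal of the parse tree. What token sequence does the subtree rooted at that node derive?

[X [Y [Z - [Z - [Z n]]]] . [X [Y [Y [Z n]] ^ [Z n]]]]

- - n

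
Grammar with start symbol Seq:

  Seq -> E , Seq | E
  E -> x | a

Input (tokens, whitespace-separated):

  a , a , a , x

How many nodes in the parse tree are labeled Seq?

4

[Seq [E a] , [Seq [E a] , [Seq [E a] , [Seq [E x]]]]]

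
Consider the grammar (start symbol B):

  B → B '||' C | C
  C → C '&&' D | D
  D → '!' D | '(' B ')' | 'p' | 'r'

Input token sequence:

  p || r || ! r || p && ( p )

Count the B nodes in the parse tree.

5

[B [B [B [B [C [D p]]] || [C [D r]]] || [C [D ! [D r]]]] || [C [C [D p]] && [D ( [B [C [D p]]] )]]]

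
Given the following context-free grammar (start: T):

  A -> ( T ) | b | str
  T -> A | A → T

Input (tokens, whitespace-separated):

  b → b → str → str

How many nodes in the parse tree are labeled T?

4

[T [A b] → [T [A b] → [T [A str] → [T [A str]]]]]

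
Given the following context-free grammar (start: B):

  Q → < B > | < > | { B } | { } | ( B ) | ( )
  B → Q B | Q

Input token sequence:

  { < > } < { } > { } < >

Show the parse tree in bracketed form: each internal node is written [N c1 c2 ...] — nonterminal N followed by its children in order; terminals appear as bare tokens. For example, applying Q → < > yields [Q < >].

B
Q B
{ B } B
{ Q } B
{ < > } B
{ < > } Q B
{ < > } < B > B
{ < > } < Q > B
{ < > } < { } > B
{ < > } < { } > Q B
{ < > } < { } > { } B
{ < > } < { } > { } Q
{ < > } < { } > { } < >

[B [Q { [B [Q < >]] }] [B [Q < [B [Q { }]] >] [B [Q { }] [B [Q < >]]]]]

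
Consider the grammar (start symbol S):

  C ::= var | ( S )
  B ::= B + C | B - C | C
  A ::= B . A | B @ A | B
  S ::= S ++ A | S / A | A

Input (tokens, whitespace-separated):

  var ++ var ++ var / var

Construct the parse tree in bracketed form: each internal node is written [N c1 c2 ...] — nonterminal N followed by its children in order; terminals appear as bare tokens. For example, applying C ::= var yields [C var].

[S [S [S [S [A [B [C var]]]] ++ [A [B [C var]]]] ++ [A [B [C var]]]] / [A [B [C var]]]]

S
S / A
S ++ A / A
S ++ A ++ A / A
A ++ A ++ A / A
B ++ A ++ A / A
C ++ A ++ A / A
var ++ A ++ A / A
var ++ B ++ A / A
var ++ C ++ A / A
var ++ var ++ A / A
var ++ var ++ B / A
var ++ var ++ C / A
var ++ var ++ var / A
var ++ var ++ var / B
var ++ var ++ var / C
var ++ var ++ var / var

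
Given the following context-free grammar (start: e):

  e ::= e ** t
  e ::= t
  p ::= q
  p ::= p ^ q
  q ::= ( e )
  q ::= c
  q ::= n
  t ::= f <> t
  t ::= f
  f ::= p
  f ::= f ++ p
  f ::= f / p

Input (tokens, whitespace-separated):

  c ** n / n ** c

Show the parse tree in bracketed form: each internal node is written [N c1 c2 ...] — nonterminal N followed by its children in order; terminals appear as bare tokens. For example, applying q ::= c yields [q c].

[e [e [e [t [f [p [q c]]]]] ** [t [f [f [p [q n]]] / [p [q n]]]]] ** [t [f [p [q c]]]]]

e
e ** t
e ** t ** t
t ** t ** t
f ** t ** t
p ** t ** t
q ** t ** t
c ** t ** t
c ** f ** t
c ** f / p ** t
c ** p / p ** t
c ** q / p ** t
c ** n / p ** t
c ** n / q ** t
c ** n / n ** t
c ** n / n ** f
c ** n / n ** p
c ** n / n ** q
c ** n / n ** c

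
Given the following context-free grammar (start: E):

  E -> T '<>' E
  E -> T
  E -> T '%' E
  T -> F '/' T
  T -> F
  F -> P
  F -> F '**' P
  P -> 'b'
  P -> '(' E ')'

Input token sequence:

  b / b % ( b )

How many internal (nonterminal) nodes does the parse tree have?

[E [T [F [P b]] / [T [F [P b]]]] % [E [T [F [P ( [E [T [F [P b]]]] )]]]]]

15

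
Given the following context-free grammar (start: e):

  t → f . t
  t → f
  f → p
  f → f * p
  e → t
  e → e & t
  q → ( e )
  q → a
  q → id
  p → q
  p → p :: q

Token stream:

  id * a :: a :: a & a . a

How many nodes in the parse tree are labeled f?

[e [e [t [f [f [p [q id]]] * [p [p [p [q a]] :: [q a]] :: [q a]]]]] & [t [f [p [q a]]] . [t [f [p [q a]]]]]]

4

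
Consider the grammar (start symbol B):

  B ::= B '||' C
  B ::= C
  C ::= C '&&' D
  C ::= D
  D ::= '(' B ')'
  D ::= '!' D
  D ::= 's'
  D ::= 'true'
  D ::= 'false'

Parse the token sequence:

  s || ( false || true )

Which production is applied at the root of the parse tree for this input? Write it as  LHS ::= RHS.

B ::= B '||' C

[B [B [C [D s]]] || [C [D ( [B [B [C [D false]]] || [C [D true]]] )]]]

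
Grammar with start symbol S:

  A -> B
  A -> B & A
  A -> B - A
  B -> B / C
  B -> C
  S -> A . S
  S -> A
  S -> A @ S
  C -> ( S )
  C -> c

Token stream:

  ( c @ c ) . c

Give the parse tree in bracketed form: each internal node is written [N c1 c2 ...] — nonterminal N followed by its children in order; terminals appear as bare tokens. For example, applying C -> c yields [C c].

[S [A [B [C ( [S [A [B [C c]]] @ [S [A [B [C c]]]]] )]]] . [S [A [B [C c]]]]]

S
A . S
B . S
C . S
( S ) . S
( A @ S ) . S
( B @ S ) . S
( C @ S ) . S
( c @ S ) . S
( c @ A ) . S
( c @ B ) . S
( c @ C ) . S
( c @ c ) . S
( c @ c ) . A
( c @ c ) . B
( c @ c ) . C
( c @ c ) . c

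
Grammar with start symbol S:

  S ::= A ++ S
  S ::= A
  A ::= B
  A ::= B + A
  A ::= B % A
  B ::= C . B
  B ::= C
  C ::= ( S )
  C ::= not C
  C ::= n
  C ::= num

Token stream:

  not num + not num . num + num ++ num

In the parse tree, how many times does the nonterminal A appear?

[S [A [B [C not [C num]]] + [A [B [C not [C num]] . [B [C num]]] + [A [B [C num]]]]] ++ [S [A [B [C num]]]]]

4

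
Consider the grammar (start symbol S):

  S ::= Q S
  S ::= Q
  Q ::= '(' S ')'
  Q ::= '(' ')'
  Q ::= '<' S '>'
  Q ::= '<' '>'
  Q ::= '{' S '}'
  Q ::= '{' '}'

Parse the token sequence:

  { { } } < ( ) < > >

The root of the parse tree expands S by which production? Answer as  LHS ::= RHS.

[S [Q { [S [Q { }]] }] [S [Q < [S [Q ( )] [S [Q < >]]] >]]]

S ::= Q S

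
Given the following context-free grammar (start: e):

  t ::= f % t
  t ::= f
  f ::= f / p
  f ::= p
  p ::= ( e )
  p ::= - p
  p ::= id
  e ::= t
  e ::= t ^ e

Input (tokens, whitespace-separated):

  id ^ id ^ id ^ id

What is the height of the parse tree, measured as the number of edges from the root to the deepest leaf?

7

[e [t [f [p id]]] ^ [e [t [f [p id]]] ^ [e [t [f [p id]]] ^ [e [t [f [p id]]]]]]]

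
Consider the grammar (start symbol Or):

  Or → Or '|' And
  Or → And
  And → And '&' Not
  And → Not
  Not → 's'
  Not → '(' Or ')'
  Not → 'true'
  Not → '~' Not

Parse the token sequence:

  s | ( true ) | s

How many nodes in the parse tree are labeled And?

4

[Or [Or [Or [And [Not s]]] | [And [Not ( [Or [And [Not true]]] )]]] | [And [Not s]]]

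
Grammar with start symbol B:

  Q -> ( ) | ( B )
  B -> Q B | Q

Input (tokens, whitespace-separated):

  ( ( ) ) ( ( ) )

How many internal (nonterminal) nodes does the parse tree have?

8

[B [Q ( [B [Q ( )]] )] [B [Q ( [B [Q ( )]] )]]]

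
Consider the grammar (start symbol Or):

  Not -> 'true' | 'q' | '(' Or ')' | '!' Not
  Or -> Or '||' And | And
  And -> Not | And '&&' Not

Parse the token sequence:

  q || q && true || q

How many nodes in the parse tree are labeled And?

[Or [Or [Or [And [Not q]]] || [And [And [Not q]] && [Not true]]] || [And [Not q]]]

4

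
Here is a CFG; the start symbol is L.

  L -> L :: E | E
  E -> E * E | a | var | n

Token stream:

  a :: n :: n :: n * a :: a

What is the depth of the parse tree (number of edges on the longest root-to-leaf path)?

[L [L [L [L [L [E a]] :: [E n]] :: [E n]] :: [E [E n] * [E a]]] :: [E a]]

6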